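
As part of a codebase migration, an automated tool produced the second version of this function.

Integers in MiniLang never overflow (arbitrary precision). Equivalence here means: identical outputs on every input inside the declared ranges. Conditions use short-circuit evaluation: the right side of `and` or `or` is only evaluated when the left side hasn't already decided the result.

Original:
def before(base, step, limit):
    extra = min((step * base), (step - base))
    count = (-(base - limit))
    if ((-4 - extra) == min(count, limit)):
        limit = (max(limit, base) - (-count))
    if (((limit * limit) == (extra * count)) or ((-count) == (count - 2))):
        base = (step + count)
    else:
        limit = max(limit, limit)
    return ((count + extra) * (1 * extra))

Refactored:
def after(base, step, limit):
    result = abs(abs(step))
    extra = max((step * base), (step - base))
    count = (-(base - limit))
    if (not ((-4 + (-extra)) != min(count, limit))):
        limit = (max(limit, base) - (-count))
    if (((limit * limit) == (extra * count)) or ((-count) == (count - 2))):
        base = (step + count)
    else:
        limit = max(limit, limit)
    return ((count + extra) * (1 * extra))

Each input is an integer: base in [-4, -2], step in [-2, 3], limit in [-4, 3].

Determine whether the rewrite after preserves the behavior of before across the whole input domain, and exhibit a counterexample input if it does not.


Evaluate both at base=-4, step=-2, limit=-4.
before: extra=2, then count=0, then ((-4 - extra) == min(count, limit)) is false, then (((limit * limit) == (extra * count)) or ((-count) == (count - 2))) is false, then limit=-4, then returns 4
after: result=2, then extra=8, then count=0, then (not ((-4 + (-extra)) != min(count, limit))) is false, then (((limit * limit) == (extra * count)) or ((-count) == (count - 2))) is false, then limit=-4, then returns 64
4 vs 64 — the two versions disagree here.
verdict: not equivalent; witness: base=-4, step=-2, limit=-4


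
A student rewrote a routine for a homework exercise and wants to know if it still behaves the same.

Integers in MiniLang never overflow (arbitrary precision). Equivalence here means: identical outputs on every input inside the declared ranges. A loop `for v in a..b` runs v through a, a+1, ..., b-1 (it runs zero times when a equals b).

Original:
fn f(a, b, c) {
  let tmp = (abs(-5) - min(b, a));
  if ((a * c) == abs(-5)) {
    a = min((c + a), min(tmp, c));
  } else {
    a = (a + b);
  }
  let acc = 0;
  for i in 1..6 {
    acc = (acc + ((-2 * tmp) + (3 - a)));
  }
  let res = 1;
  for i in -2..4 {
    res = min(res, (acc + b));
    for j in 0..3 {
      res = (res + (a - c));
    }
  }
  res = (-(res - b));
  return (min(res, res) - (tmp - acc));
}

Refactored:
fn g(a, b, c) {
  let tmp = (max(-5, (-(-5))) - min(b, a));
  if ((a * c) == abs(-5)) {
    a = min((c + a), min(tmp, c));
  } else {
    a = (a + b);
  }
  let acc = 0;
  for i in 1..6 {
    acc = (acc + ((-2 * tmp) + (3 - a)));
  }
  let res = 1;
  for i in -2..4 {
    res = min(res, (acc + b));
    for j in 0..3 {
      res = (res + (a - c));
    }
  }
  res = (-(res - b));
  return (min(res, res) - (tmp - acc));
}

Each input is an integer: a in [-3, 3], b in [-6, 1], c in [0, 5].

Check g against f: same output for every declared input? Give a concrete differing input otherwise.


Differences: min/max/abs usage differs; and constant usage differs — yet all 336 inputs agree.
verdict: equivalent


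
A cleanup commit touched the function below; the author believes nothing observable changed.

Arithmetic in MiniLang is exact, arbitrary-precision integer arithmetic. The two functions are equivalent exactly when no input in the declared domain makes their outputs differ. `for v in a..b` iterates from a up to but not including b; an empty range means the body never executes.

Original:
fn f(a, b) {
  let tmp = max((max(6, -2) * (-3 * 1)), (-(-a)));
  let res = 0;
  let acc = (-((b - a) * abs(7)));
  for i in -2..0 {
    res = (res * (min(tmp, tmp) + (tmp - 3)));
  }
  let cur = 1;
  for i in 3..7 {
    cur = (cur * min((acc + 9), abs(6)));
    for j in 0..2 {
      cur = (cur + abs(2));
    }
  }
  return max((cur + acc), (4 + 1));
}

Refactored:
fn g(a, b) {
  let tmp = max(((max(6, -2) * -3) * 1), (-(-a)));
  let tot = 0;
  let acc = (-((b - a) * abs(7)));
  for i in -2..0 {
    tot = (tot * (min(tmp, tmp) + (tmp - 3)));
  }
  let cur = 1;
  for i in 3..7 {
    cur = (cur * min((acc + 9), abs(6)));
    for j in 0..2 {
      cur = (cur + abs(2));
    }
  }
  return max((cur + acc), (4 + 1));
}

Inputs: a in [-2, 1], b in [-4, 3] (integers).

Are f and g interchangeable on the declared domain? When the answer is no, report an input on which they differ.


Differences: local variable names differ — yet all 32 inputs agree.
verdict: equivalent


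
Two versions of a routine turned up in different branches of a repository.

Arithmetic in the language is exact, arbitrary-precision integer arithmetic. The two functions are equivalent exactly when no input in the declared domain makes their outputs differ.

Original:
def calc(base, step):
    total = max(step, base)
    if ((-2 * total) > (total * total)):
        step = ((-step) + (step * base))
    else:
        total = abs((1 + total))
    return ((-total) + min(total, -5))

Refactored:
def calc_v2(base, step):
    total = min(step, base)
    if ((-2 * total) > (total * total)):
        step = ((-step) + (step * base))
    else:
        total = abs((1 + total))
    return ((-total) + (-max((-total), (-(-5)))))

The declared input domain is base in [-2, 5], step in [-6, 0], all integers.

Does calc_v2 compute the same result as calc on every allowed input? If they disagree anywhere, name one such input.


Input base=-2, step=-6: -6 from calc versus -10 from calc_v2.
verdict: not equivalent; witness: base=-2, step=-6


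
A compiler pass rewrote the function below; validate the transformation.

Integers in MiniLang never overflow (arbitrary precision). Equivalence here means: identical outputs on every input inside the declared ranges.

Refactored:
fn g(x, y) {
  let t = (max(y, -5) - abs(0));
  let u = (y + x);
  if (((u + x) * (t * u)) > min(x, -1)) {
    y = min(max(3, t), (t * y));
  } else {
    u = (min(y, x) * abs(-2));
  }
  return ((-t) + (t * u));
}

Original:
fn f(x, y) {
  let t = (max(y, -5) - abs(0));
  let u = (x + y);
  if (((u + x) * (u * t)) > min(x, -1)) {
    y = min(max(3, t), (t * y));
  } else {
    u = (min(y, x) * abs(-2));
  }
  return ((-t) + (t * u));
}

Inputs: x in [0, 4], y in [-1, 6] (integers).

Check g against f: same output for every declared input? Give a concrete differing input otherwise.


This is a faithful refactor — same computation, different form, but the computed results match everywhere.
One worked example (x=3, y=-1) — f: t becomes -1; next u becomes 2; next (((u + x) * (u * t)) > min(x, -1)) evaluates to false; next u becomes -2; next final value 3; g: t becomes -1; next u becomes 2; next (((u + x) * (t * u)) > min(x, -1)) evaluates to false; next u becomes -2; next final value 3; agreement on 3.
An exhaustive pass over the 40 declared inputs shows identical outputs.
verdict: equivalent


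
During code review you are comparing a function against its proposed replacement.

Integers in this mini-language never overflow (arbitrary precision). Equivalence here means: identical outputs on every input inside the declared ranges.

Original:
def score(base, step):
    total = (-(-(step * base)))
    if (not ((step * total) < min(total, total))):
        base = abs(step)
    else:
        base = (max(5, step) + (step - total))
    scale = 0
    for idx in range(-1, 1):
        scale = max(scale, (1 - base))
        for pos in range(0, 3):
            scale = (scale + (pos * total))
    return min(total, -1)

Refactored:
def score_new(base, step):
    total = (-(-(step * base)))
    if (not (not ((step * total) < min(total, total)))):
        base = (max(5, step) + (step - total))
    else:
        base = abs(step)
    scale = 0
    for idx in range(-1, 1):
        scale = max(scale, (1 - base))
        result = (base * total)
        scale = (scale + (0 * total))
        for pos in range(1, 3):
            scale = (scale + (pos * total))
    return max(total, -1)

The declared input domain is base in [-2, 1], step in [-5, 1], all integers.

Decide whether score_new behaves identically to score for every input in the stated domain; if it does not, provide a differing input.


The rewrite breaks on base=-2, step=-5, where the results are -1 and 10.
score: total becomes 10; next (not ((step * total) < min(total, total))) evaluates to false; next base becomes -10; next scale becomes 0; next at idx=-1:; next scale becomes 11; next at pos=0:; next scale becomes 11; next at pos=1:; next scale becomes 21; next at pos=2:; next scale becomes 41; next at idx=0:; next scale becomes 41; next at pos=0:; next scale becomes 41; next at pos=1:; next scale becomes 51; next at pos=2:; next scale becomes 71; next final value -1
score_new: total becomes 10; next (not (not ((step * total) < min(total, total)))) evaluates to true; next base becomes -10; next scale becomes 0; next at idx=-1:; next scale becomes 11; next result becomes -100; next scale becomes 11; next at pos=1:; next scale becomes 21; next at pos=2:; next scale becomes 41; next at idx=0:; next scale becomes 41; next result becomes -100; next scale becomes 41; next at pos=1:; next scale becomes 51; next at pos=2:; next scale becomes 71; next final value 10
verdict: not equivalent; witness: base=-2, step=-5


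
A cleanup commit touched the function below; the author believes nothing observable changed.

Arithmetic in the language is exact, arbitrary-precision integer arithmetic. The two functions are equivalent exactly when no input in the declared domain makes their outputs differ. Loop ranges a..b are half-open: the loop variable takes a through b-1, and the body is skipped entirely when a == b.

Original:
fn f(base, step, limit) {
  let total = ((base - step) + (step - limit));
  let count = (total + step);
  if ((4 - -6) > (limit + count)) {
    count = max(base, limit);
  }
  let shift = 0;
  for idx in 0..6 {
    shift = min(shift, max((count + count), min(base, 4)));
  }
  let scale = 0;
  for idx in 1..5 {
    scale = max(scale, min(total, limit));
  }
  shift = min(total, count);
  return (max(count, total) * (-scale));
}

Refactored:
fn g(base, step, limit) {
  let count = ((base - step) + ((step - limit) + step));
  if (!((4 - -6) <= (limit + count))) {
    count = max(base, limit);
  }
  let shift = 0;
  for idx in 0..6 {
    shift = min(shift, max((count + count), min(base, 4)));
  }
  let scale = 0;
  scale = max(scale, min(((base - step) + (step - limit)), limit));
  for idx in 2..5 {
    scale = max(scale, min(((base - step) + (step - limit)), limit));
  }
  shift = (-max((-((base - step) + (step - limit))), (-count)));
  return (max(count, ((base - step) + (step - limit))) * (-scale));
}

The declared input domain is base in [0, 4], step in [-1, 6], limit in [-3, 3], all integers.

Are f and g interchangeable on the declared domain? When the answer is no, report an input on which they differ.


Behavior is preserved: although local variable names differ; min/max/abs usage differs; boolean connective usage differs; loop structure differs; comparison usage differs; arithmetic usage differs, the outputs never diverge.
Spot check at base=1, step=1, limit=-2 — f: total=3, then count=4, then ((4 - -6) > (limit + count)) is true, then count=1, then shift=0, then (idx=0), then shift=0, then (idx=1), then shift=0, then (idx=2), then shift=0, then (idx=3), then shift=0, then (idx=4), then shift=0, then (idx=5), then shift=0, then scale=0, then (idx=1), then scale=0, then (idx=2), then scale=0, then (idx=3), then scale=0, then (idx=4), then scale=0, then shift=1, then returns 0. g: count=4, then (!((4 - -6) <= (limit + count))) is true, then count=1, then shift=0, then (idx=0), then shift=0, then (idx=1), then shift=0, then (idx=2), then shift=0, then (idx=3), then shift=0, then (idx=4), then shift=0, then (idx=5), then shift=0, then scale=0, then scale=0, then (idx=2), then scale=0, then (idx=3), then scale=0, then (idx=4), then scale=0, then shift=1, then returns 0. Both give 0.
An exhaustive pass over the 280 declared inputs shows identical outputs.
verdict: equivalent


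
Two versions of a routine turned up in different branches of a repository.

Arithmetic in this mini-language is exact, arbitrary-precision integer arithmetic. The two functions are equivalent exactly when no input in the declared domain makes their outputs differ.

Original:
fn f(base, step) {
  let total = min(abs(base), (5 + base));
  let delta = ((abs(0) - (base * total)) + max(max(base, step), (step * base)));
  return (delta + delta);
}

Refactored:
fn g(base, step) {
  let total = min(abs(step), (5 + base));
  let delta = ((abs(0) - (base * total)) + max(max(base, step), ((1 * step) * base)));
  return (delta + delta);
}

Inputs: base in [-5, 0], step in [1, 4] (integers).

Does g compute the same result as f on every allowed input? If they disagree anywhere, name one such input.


Not equivalent: base=-3, step=1 separates them (14 vs 8).
f: total becomes 2; next delta becomes 7; next final value 14
g: total becomes 1; next delta becomes 4; next final value 8
verdict: not equivalent; witness: base=-3, step=1


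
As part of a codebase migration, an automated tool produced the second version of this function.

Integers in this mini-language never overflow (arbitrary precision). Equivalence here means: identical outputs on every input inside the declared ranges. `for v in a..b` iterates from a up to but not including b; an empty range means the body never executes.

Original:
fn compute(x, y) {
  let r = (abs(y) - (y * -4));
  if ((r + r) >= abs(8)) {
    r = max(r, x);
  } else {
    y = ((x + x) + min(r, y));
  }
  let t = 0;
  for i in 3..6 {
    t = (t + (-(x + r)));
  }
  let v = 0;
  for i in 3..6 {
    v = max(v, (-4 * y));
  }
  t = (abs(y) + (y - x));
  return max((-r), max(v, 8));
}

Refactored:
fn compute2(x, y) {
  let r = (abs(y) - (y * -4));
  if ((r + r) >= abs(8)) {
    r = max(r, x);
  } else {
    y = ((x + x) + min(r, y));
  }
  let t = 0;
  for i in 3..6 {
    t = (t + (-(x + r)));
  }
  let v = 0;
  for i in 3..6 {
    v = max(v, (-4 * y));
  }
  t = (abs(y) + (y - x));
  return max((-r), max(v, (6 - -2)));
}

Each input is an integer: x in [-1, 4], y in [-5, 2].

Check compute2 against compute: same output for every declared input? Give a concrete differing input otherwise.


Side by side, the visible changes include: constant usage differs, plus arithmetic usage differs.
Tracing x=2, y=-1: compute: r := -3 | ((r + r) >= abs(8)): false | y := 1 | t := 0 | iter i=3: | t := 1 | iter i=4: | t := 2 | iter i=5: | t := 3 | v := 0 | iter i=3: | v := 0 | iter i=4: | v := 0 | iter i=5: | v := 0 | t := 0 | result 8 | compute2: r := -3 | ((r + r) >= abs(8)): false | y := 1 | t := 0 | iter i=3: | t := 1 | iter i=4: | t := 2 | iter i=5: | t := 3 | v := 0 | iter i=3: | v := 0 | iter i=4: | v := 0 | iter i=5: | v := 0 | t := 0 | result 8 — matching result 8.
Sweeping the whole domain (48 inputs) finds no disagreement.
verdict: equivalent


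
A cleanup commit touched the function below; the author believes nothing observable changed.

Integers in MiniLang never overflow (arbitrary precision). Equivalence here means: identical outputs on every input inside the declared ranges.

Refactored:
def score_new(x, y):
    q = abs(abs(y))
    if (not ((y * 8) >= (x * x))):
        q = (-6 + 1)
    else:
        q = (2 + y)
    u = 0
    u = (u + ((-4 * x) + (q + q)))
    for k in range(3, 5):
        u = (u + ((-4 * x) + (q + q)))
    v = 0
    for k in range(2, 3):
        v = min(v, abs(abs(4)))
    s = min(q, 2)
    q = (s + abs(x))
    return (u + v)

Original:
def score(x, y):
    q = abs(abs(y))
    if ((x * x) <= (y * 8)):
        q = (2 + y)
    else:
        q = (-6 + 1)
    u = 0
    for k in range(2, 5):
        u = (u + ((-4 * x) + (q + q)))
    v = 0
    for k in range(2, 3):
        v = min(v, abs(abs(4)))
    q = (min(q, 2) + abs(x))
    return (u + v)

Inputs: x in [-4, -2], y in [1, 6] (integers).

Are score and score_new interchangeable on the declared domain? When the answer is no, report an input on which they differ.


Differences: statement counts differ, arithmetic usage differs, boolean connective usage differs, local variable names differ, comparison usage differs, constant usage differs, loop structure differs — yet all 18 inputs agree.
verdict: equivalent


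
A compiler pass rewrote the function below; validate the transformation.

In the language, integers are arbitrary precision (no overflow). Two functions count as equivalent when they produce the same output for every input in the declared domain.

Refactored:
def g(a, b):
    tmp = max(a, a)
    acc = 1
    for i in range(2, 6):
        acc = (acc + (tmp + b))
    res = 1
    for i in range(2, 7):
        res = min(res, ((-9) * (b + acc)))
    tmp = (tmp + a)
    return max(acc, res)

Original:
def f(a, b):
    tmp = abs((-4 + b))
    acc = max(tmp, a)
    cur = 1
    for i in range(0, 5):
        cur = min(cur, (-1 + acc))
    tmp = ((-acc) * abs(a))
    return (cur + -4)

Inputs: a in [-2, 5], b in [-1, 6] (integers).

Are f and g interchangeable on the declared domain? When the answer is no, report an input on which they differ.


Evaluate both at a=-2, b=-1.
f: tmp becomes 5; next acc becomes 5; next cur becomes 1; next at i=0:; next cur becomes 1; next at i=1:; next cur becomes 1; next at i=2:; next cur becomes 1; next at i=3:; next cur becomes 1; next at i=4:; next cur becomes 1; next tmp becomes -10; next final value -3
g: tmp becomes -2; next acc becomes 1; next at i=2:; next acc becomes -2; next at i=3:; next acc becomes -5; next at i=4:; next acc becomes -8; next at i=5:; next acc becomes -11; next res becomes 1; next at i=2:; next res becomes 1; next at i=3:; next res becomes 1; next at i=4:; next res becomes 1; next at i=5:; next res becomes 1; next at i=6:; next res becomes 1; next tmp becomes -4; next final value 1
-3 vs 1 — the two versions disagree here.
verdict: not equivalent; witness: a=-2, b=-1


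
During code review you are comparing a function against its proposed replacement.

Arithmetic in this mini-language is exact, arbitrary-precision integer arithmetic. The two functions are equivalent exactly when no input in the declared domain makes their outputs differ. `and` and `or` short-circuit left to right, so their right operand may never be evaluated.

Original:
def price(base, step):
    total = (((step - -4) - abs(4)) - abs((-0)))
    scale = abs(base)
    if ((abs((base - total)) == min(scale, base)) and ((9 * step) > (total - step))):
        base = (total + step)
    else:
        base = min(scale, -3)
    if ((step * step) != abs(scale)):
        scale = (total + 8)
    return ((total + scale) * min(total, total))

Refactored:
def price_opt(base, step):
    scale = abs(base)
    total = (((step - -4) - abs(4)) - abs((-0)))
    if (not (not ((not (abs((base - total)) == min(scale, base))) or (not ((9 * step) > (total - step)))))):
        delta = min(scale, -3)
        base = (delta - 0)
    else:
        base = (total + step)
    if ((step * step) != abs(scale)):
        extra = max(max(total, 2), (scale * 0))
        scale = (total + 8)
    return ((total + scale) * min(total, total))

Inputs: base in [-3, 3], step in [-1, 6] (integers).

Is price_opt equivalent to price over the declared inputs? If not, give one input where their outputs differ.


Behavior is preserved: although statement counts differ; min/max/abs usage differs; local variable names differ; boolean connective usage differs; arithmetic usage differs; constant usage differs, the outputs never diverge.
Tracing base=2, step=4: price: total=4, then scale=2, then ((abs((base - total)) == min(scale, base)) and ((9 * step) > (total - step))) is true, then base=8, then ((step * step) != abs(scale)) is true, then scale=12, then returns 64 | price_opt: scale=2, then total=4, then (not (not ((not (abs((base - total)) == min(scale, base))) or (not ((9 * step) > (total - step)))))) is false, then base=8, then ((step * step) != abs(scale)) is true, then extra=4, then scale=12, then returns 64 — matching result 64.
Sweeping the whole domain (56 inputs) finds no disagreement.
verdict: equivalent


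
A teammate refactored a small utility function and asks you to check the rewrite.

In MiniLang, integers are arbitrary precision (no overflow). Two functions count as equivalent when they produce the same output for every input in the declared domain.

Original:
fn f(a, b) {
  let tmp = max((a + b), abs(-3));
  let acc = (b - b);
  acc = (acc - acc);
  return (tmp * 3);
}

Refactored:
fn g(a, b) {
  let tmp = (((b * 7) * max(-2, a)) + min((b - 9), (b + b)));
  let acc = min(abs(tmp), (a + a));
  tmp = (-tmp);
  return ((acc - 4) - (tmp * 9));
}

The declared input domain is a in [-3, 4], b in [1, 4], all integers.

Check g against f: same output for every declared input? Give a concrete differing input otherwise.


a=-3, b=1 yields 9 from f but -208 from g.
verdict: not equivalent; witness: a=-3, b=1


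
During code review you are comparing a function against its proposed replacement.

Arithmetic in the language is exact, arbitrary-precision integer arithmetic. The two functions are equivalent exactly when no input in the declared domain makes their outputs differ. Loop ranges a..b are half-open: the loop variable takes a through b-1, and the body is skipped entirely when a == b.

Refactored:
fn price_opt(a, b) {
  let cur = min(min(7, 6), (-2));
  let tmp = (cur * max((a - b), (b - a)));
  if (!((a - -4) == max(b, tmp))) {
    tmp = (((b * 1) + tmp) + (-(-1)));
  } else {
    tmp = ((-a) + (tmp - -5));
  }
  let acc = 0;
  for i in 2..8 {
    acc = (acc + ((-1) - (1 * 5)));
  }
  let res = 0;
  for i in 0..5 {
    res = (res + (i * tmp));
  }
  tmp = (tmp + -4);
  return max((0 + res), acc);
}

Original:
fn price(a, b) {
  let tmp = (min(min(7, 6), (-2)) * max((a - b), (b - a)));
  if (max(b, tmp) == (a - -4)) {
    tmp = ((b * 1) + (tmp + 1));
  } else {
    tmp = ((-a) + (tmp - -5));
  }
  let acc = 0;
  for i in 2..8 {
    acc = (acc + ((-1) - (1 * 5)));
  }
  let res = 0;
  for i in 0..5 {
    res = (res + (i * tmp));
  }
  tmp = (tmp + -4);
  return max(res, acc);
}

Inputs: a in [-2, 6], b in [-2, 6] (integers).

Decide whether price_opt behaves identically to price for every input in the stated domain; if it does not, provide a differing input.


Not equivalent: a=-2, b=-2 separates them (70 vs -10).
price: tmp = 0; (max(b, tmp) == (a - -4)) -> false; tmp = 7; acc = 0; [i=2]; acc = -6; [i=3]; acc = -12; [i=4]; acc = -18; [i=5]; acc = -24; [i=6]; acc = -30; [i=7]; acc = -36; res = 0; [i=0]; res = 0; [i=1]; res = 7; [i=2]; res = 21; [i=3]; res = 42; [i=4]; res = 70; tmp = 3; return 70
price_opt: cur = -2; tmp = 0; (!((a - -4) == max(b, tmp))) -> true; tmp = -1; acc = 0; [i=2]; acc = -6; [i=3]; acc = -12; [i=4]; acc = -18; [i=5]; acc = -24; [i=6]; acc = -30; [i=7]; acc = -36; res = 0; [i=0]; res = 0; [i=1]; res = -1; [i=2]; res = -3; [i=3]; res = -6; [i=4]; res = -10; tmp = -5; return -10
verdict: not equivalent; witness: a=-2, b=-2


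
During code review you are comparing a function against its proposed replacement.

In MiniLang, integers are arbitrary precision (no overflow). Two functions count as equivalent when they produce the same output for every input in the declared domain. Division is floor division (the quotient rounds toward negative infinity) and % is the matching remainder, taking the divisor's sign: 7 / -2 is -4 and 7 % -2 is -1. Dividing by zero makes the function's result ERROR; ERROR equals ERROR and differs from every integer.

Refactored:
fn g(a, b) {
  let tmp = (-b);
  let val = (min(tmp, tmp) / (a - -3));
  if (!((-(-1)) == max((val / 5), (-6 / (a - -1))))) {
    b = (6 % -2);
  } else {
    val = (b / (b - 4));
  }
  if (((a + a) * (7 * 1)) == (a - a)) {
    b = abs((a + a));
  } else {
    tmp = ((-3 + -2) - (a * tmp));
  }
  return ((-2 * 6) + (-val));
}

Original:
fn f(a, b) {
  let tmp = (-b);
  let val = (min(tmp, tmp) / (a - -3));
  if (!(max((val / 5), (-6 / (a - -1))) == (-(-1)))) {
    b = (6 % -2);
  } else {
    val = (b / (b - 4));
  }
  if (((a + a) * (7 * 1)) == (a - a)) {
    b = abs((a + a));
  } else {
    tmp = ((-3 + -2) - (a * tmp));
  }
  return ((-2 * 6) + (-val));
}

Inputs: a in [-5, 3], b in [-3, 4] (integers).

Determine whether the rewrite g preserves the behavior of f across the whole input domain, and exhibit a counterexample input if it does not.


Changes here: same computation, different form; the full 72-point sweep finds no disagreement.
verdict: equivalent


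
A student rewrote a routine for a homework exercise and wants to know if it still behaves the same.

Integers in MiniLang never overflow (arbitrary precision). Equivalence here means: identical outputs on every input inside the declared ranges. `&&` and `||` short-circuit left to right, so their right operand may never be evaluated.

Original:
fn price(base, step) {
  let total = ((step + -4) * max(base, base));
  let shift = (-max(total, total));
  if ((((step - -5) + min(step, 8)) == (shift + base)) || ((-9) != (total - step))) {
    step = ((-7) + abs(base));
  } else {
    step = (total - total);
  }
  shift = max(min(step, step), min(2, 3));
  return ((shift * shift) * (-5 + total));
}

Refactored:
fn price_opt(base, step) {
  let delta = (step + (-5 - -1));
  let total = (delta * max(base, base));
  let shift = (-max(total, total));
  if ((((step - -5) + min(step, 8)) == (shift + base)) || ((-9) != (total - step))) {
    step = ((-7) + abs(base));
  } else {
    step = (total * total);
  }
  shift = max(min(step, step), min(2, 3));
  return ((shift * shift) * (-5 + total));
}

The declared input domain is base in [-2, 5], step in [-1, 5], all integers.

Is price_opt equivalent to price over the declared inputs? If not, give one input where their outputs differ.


Run the pair on base=2, step=-1.
price: total becomes -10; next shift becomes 10; next ((((step - -5) + min(step, 8)) == (shift + base)) || ((-9) != (total - step))) evaluates to false; next step becomes 0; next shift becomes 2; next final value -60
price_opt: delta becomes -5; next total becomes -10; next shift becomes 10; next ((((step - -5) + min(step, 8)) == (shift + base)) || ((-9) != (total - step))) evaluates to false; next step becomes 100; next shift becomes 100; next final value -150000
-60 and -150000 differ, so these are not the same function on this domain.
verdict: not equivalent; witness: base=2, step=-1


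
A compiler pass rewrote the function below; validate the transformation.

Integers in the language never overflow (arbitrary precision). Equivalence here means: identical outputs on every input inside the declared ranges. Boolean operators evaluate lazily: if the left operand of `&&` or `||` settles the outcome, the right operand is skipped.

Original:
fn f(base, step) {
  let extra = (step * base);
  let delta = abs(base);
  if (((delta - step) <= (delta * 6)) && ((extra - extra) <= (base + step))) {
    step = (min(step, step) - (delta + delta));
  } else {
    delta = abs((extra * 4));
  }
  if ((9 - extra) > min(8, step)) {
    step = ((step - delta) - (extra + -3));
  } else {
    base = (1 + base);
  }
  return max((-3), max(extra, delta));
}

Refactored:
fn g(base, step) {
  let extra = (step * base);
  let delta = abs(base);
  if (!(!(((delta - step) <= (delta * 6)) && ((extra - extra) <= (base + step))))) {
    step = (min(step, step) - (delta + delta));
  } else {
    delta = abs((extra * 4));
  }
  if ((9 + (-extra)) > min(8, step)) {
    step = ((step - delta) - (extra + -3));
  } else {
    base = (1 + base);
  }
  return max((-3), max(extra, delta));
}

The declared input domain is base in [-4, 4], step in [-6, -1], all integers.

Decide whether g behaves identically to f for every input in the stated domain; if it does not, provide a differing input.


Changes here: arithmetic usage differs, plus boolean connective usage differs; the full 54-point sweep finds no disagreement.
verdict: equivalent


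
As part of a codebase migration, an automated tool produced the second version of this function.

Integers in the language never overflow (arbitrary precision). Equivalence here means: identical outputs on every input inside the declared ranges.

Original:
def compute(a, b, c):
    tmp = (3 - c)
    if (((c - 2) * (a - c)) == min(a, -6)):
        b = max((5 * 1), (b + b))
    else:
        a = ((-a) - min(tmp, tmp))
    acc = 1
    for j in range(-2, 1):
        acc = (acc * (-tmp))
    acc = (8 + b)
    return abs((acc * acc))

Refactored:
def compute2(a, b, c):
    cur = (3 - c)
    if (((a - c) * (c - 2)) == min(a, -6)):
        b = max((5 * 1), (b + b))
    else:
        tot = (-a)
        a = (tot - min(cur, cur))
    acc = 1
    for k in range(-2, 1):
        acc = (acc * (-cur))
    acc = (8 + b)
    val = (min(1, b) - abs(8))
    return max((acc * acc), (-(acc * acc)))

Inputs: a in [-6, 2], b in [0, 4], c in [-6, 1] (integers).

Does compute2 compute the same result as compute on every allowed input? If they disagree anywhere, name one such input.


The two are interchangeable: constant usage differs, and arithmetic usage differs, and statement counts differ, and min/max/abs usage differs, and local variable names differ, and every declared input agrees.
One worked example (a=0, b=3, c=-2) — compute: tmp=5, then (((c - 2) * (a - c)) == min(a, -6)) is false, then a=-5, then acc=1, then (j=-2), then acc=-5, then (j=-1), then acc=25, then (j=0), then acc=-125, then acc=11, then returns 121; compute2: cur=5, then (((a - c) * (c - 2)) == min(a, -6)) is false, then tot=0, then a=-5, then acc=1, then (k=-2), then acc=-5, then (k=-1), then acc=25, then (k=0), then acc=-125, then acc=11, then val=-7, then returns 121; agreement on 121.
An exhaustive pass over the 360 declared inputs shows identical outputs.
verdict: equivalent


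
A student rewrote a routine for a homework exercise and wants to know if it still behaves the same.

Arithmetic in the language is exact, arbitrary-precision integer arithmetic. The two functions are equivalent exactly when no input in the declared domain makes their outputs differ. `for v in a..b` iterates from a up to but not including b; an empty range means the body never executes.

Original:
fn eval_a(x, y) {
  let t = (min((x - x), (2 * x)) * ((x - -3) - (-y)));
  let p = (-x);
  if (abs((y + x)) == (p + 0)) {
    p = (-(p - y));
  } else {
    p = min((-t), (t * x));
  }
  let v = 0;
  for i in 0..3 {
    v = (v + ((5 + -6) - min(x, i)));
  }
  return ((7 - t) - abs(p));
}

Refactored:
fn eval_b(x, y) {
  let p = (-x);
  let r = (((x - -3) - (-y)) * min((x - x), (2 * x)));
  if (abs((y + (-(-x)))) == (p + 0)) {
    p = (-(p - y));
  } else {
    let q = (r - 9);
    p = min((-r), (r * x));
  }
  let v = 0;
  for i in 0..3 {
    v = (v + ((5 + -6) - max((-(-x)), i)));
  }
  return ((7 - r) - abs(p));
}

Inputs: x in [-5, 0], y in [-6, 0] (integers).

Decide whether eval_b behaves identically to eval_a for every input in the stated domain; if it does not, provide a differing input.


Whatever the rewrite altered, no input in the stated domain can expose a difference.
Tracing x=0, y=-5: eval_a: t becomes 0; next p becomes 0; next (abs((y + x)) == (p + 0)) evaluates to false; next p becomes 0; next v becomes 0; next at i=0:; next v becomes -1; next at i=1:; next v becomes -2; next at i=2:; next v becomes -3; next final value 7 | eval_b: p becomes 0; next r becomes 0; next (abs((y + (-(-x)))) == (p + 0)) evaluates to false; next q becomes -9; next p becomes 0; next v becomes 0; next at i=0:; next v becomes -1; next at i=1:; next v becomes -3; next at i=2:; next v becomes -6; next final value 7 — matching result 7.
Sweeping the whole domain (42 inputs) finds no disagreement.
verdict: equivalent


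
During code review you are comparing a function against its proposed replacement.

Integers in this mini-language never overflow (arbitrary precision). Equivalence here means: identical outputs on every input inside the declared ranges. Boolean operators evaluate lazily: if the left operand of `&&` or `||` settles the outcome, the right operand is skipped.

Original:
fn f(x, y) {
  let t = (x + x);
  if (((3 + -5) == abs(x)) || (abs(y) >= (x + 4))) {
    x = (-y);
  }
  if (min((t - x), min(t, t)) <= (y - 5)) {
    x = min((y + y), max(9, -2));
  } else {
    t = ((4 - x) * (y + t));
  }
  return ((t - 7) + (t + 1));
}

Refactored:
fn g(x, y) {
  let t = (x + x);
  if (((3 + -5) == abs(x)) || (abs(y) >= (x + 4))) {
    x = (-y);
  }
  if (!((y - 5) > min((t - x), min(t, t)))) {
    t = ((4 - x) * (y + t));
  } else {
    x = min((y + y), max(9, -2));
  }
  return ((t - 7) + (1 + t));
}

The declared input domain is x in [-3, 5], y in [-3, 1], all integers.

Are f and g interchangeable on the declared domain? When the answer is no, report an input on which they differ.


Evaluate both at x=-2, y=1.
f: t=-4, then (((3 + -5) == abs(x)) || (abs(y) >= (x + 4))) is false, then (min((t - x), min(t, t)) <= (y - 5)) is true, then x=2, then returns -14
g: t=-4, then (((3 + -5) == abs(x)) || (abs(y) >= (x + 4))) is false, then (!((y - 5) > min((t - x), min(t, t)))) is true, then t=-18, then returns -42
-14 and -42 differ, so these are not the same function on this domain.
verdict: not equivalent; witness: x=-2, y=1


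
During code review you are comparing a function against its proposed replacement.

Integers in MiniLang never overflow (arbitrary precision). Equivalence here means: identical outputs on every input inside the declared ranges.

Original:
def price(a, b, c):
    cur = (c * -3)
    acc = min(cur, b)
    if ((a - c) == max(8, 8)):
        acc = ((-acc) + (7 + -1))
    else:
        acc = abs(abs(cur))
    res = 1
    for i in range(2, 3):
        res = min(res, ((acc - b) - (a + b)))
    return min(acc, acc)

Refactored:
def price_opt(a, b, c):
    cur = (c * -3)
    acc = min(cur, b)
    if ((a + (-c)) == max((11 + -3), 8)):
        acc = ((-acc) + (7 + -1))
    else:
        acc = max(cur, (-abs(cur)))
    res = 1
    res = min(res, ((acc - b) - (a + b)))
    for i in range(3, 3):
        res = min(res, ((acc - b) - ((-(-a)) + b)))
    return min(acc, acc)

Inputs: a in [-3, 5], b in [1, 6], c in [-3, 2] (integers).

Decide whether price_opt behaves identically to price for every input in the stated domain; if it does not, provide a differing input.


Not equivalent: a=-3, b=1, c=1 separates them (3 vs -3).
price: cur becomes -3; next acc becomes -3; next ((a - c) == max(8, 8)) evaluates to false; next acc becomes 3; next res becomes 1; next at i=2:; next res becomes 1; next final value 3
price_opt: cur becomes -3; next acc becomes -3; next ((a + (-c)) == max((11 + -3), 8)) evaluates to false; next acc becomes -3; next res becomes 1; next res becomes -2; next i never enters its loop body; next final value -3
verdict: not equivalent; witness: a=-3, b=1, c=1


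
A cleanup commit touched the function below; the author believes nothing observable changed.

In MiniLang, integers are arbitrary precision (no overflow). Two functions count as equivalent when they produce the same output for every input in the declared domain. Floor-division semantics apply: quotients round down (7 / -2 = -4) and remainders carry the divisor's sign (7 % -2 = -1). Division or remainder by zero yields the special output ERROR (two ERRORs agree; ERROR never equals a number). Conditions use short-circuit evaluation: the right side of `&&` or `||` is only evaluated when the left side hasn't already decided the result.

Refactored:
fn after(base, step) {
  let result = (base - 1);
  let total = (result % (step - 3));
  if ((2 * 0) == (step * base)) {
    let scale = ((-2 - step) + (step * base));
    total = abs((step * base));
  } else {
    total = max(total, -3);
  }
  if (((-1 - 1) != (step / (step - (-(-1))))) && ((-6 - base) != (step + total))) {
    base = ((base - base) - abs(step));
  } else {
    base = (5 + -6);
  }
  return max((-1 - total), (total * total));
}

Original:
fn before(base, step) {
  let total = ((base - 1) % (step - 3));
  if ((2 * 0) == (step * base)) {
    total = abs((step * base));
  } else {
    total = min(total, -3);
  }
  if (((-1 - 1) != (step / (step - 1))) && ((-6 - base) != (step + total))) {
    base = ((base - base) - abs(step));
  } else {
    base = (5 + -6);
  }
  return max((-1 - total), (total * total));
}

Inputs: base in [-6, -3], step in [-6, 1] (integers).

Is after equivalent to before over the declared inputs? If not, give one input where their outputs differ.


These are not equivalent — on base=-6, step=-6 the outputs split (49 vs 9).
before: total=-7, then ((2 * 0) == (step * base)) is false, then total=-7, then (((-1 - 1) != (step / (step - 1))) && ((-6 - base) != (step + total))) is true, then base=-6, then returns 49
after: result=-7, then total=-7, then ((2 * 0) == (step * base)) is false, then total=-3, then (((-1 - 1) != (step / (step - (-(-1))))) && ((-6 - base) != (step + total))) is true, then base=-6, then returns 9
verdict: not equivalent; witness: base=-6, step=-6


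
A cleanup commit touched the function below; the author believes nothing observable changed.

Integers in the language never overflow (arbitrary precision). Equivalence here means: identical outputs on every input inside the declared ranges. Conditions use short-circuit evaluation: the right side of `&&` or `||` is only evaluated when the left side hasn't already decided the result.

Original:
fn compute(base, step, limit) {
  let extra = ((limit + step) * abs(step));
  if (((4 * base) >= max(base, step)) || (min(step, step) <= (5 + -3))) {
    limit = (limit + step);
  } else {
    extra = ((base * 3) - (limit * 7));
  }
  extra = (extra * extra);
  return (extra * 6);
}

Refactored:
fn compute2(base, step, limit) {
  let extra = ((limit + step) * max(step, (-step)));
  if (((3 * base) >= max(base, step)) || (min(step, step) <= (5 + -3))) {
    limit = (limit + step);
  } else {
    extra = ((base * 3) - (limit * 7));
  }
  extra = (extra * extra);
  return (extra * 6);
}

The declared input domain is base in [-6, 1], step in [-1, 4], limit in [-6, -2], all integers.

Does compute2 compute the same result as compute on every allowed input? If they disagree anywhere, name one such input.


There is a counterexample at base=1, step=4, limit=-6: 384 on one side, 12150 on the other.
compute: extra = -8; (((4 * base) >= max(base, step)) || (min(step, step) <= (5 + -3))) -> true; limit = -2; extra = 64; return 384
compute2: extra = -8; (((3 * base) >= max(base, step)) || (min(step, step) <= (5 + -3))) -> false; extra = 45; extra = 2025; return 12150
verdict: not equivalent; witness: base=1, step=4, limit=-6


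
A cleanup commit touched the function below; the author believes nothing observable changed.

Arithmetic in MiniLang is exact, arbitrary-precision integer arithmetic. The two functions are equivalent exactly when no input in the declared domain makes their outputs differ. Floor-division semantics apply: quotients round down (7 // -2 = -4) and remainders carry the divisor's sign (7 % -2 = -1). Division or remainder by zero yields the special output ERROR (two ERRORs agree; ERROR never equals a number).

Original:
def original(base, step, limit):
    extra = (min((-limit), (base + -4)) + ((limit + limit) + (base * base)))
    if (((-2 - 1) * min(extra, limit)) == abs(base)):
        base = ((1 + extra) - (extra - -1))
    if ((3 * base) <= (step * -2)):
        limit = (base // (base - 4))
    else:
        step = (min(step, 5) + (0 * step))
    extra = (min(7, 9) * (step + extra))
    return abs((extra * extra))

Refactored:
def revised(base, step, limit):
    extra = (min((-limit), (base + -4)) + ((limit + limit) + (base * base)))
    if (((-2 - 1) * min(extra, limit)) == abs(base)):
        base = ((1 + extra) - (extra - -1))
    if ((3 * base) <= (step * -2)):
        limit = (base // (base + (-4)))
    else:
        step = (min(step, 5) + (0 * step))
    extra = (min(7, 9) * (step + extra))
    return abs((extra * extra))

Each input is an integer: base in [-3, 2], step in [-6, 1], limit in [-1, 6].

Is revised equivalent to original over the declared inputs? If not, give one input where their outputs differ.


Reading the diff, among the changes: arithmetic usage differs.
As a probe, take base=-2, step=-1, limit=3: original runs extra := 4 | (((-2 - 1) * min(extra, limit)) == abs(base)): false | ((3 * base) <= (step * -2)): true | limit := 0 | extra := 21 | result 441; revised runs extra := 4 | (((-2 - 1) * min(extra, limit)) == abs(base)): false | ((3 * base) <= (step * -2)): true | limit := 0 | extra := 21 | result 441; both end at 441.
An exhaustive pass over the 384 declared inputs shows identical outputs.
verdict: equivalent
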